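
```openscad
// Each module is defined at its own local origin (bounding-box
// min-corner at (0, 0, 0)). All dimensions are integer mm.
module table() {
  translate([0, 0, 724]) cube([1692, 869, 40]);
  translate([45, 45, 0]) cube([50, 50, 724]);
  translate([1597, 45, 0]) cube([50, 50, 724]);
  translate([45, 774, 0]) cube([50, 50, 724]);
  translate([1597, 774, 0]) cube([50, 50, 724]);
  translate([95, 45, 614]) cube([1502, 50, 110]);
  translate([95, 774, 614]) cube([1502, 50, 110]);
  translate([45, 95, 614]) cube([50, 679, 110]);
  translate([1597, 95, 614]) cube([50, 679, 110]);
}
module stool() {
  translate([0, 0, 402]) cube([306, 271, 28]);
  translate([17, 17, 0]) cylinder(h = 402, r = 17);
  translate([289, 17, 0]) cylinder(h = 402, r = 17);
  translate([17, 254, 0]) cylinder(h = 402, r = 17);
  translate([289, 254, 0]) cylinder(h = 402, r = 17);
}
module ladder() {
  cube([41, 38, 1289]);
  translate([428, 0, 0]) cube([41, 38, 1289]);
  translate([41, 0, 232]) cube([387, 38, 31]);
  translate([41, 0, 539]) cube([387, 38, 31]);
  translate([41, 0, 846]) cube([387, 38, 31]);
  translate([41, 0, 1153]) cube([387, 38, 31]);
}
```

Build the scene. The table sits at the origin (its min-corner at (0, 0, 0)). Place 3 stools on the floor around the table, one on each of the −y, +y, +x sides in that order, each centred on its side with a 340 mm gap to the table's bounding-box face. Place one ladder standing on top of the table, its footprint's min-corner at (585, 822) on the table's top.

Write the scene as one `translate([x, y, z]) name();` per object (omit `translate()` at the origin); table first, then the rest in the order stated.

table();
translate([693, -611, 0]) stool();
translate([693, 1209, 0]) stool();
translate([2032, 299, 0]) stool();
translate([585, 822, 764]) ladder();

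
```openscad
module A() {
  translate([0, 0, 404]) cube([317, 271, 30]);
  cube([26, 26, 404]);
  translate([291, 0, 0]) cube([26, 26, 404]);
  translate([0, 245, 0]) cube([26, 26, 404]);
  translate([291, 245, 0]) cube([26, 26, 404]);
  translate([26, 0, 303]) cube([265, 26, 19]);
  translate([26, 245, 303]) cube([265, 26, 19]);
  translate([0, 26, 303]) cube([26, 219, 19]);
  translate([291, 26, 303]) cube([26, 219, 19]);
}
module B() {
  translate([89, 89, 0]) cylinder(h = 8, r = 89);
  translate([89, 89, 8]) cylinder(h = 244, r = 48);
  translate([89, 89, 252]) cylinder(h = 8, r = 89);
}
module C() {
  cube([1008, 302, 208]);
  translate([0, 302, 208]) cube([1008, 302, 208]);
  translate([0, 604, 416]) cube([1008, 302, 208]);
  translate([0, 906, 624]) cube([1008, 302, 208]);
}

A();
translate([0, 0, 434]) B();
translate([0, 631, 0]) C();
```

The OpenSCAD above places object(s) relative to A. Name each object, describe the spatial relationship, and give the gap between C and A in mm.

A is a stool. B is a spool. C is a staircase. The spool is on top of the stool. The staircase is on the floor beside the stool on its +y side. The gap between the staircase and the stool is 360 mm.

The staircase's nearest face is 360 mm from the stool's +y face.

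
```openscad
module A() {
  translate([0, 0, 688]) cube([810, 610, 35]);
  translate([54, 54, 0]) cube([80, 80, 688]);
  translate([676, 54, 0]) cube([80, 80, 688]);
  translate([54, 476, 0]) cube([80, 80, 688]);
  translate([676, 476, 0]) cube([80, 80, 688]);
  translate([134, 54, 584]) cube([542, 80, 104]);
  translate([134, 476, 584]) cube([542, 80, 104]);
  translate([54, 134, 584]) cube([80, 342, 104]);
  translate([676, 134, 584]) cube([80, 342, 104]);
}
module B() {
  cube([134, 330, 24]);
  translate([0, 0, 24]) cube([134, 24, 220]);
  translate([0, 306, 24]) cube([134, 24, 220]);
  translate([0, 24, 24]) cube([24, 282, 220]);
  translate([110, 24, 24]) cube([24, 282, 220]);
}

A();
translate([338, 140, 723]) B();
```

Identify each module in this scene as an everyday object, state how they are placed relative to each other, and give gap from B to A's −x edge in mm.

The open box's min-x is at 338; the table's min-x is 0; gap = 338 mm.

A is a table. B is an open box. The open box is on top of the table, centred. The gap from the open box to the table's −x edge is 338 mm.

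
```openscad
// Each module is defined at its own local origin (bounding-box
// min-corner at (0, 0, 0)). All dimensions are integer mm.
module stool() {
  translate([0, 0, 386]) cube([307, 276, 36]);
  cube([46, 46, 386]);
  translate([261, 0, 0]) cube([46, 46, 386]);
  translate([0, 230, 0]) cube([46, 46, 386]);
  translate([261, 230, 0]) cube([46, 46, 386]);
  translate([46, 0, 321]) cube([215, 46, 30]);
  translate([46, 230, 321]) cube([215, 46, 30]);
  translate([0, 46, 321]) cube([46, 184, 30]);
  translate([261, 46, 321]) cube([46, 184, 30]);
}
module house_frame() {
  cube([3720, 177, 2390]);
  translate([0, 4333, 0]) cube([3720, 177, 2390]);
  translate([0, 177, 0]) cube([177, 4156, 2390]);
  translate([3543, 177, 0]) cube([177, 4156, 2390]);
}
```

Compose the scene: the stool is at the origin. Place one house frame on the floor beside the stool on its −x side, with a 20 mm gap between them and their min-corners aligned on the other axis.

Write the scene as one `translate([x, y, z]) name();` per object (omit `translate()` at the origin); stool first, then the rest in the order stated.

stool();
translate([-3740, 0, 0]) house_frame();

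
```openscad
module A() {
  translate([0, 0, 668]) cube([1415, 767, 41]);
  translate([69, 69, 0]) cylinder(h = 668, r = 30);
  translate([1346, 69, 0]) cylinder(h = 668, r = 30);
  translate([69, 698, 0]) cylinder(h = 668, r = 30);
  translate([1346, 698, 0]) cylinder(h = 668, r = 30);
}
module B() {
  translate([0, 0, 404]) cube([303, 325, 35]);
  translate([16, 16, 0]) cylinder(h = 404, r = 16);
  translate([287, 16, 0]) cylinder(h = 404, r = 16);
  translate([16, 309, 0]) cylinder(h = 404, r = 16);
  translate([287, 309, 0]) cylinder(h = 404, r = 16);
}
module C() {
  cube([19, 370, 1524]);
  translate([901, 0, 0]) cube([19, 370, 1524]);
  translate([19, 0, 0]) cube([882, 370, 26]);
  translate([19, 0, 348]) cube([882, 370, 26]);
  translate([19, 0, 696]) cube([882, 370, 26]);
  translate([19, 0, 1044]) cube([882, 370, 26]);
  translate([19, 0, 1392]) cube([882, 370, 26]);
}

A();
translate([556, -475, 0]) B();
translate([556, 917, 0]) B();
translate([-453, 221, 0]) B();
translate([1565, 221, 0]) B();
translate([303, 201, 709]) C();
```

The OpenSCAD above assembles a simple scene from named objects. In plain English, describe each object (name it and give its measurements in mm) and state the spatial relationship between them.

A is a table: top 1415 mm (x) × 767 mm (y), 41 mm thick, upper face at z = 709 mm, on four round legs of 60 mm diameter, each leg's bounding box inset 39 mm from the nearest pair of top edges, running from z = 0 to the bottom of the top.

B is a four-legged stool. The seat is a 303×325×35 mm slab whose top surface is at z = 439 mm; four round legs, each 32 mm in diameter, run from the floor (z = 0) to the underside of the seat, each leg's axis is inset half a diameter from the nearest pair of seat edges (so the leg's bounding box is flush with the corner).

C is an open bookshelf. Two side panels, each 19 mm thick, 370 mm deep and 1524 mm tall, stand 920 mm apart (outside-to-outside). Between them sit 5 shelves, each 26 mm thick and 370 mm deep, spanning the full gap between the sides. The bottom shelf rests on the floor (its underside at z = 0) and the clear gap between one shelf's top and the next shelf's underside is 322 mm.

Four stools sit around the table at the −y, +y, −x, +x sides. The bookshelf is on top of the table.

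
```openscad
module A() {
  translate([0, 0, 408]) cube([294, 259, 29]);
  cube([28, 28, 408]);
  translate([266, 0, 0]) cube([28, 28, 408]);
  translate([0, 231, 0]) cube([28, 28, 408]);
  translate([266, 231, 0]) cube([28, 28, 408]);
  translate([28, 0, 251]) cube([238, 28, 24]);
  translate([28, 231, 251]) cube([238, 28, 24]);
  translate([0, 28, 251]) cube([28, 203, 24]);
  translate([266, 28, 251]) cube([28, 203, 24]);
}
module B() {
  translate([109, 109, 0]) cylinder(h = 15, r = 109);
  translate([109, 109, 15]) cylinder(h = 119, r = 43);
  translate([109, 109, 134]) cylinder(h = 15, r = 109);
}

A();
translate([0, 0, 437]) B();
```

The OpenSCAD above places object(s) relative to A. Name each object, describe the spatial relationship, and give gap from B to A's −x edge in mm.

The spool's min-x is at 0; the stool's min-x is 0; gap = 0 mm.

A is a stool. B is a spool. The spool is on top of the stool. The gap from the spool to the stool's −x edge is 0 mm.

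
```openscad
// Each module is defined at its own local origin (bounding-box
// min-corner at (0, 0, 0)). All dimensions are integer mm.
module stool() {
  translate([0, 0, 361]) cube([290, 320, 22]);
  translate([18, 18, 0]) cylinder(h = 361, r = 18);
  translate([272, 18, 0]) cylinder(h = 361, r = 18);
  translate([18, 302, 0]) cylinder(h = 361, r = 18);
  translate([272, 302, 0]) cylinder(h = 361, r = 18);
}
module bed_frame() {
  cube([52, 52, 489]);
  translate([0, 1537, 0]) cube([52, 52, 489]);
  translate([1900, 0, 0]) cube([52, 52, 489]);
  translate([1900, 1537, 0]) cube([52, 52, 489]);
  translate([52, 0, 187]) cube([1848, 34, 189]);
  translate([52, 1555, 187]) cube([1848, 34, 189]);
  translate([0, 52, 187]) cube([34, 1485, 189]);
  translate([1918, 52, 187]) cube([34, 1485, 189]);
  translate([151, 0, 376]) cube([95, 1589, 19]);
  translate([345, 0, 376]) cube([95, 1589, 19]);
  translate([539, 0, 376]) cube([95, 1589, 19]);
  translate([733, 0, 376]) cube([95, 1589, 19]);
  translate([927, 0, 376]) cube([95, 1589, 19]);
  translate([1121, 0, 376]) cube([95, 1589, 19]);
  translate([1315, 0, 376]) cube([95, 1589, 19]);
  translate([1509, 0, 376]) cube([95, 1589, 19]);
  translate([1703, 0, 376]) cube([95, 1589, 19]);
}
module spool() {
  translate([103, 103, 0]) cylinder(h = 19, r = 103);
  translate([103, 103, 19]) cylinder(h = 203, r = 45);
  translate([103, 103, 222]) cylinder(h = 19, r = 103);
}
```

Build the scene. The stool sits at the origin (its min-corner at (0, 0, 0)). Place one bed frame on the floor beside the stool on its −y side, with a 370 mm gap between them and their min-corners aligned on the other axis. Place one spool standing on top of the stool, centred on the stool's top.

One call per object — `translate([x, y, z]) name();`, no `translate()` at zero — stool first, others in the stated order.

stool();
translate([0, -1959, 0]) bed_frame();
translate([42, 57, 383]) spool();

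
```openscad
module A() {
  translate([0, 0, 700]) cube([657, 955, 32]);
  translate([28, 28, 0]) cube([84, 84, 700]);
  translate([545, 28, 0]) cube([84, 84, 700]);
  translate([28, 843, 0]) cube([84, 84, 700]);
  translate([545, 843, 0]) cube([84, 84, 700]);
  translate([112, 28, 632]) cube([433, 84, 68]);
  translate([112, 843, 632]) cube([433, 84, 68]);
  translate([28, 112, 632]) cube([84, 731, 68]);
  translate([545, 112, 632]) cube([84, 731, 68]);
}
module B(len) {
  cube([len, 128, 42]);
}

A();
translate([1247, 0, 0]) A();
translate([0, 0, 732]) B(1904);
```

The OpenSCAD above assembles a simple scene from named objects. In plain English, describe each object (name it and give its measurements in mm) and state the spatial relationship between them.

A is a table: top 657 mm (x) × 955 mm (y), 32 mm thick, upper face at z = 732 mm, on four 84×84 mm square legs, each inset 28 mm from the nearest pair of top edges, running from z = 0 to the bottom of the top. Four apron rails, 84 mm thick and 68 mm tall, run between adjacent legs with their top edges flush with the underside of the top and their outer faces flush with the legs' outer faces.

B is a rectangular beam 1904 mm long (x), 128 mm deep (y), 42 mm thick (z).

The beam spans the tops of two tables placed 590 mm apart, resting at z = 732 mm.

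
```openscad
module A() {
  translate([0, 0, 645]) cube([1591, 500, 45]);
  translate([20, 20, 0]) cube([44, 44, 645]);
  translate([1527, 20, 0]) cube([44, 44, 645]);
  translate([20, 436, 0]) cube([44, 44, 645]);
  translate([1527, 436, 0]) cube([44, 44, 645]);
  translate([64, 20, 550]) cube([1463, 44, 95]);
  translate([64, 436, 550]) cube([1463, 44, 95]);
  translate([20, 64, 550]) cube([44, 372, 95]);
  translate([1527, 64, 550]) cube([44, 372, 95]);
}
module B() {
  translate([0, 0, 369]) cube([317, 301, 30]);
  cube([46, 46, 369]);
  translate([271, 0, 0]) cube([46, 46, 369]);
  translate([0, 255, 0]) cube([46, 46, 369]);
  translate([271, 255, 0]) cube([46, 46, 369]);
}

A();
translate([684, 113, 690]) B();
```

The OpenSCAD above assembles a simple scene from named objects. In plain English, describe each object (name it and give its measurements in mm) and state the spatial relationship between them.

A is a table with a 1591×500 mm rectangular top, 45 mm thick, top surface at z = 690 mm, supported by four 44×44 mm square legs, each inset 20 mm from the nearest pair of top edges, running from the floor. Four apron rails, 44 mm thick and 95 mm tall, run between adjacent legs with their top edges flush with the underside of the top and their outer faces flush with the legs' outer faces.

B is a four-legged stool. The seat is a 317×301×30 mm slab whose top surface is at z = 399 mm; four square legs, each 46×46 mm in cross-section, run from the floor (z = 0) to the underside of the seat, each flush with a corner of the seat.

The stool is on top of the table.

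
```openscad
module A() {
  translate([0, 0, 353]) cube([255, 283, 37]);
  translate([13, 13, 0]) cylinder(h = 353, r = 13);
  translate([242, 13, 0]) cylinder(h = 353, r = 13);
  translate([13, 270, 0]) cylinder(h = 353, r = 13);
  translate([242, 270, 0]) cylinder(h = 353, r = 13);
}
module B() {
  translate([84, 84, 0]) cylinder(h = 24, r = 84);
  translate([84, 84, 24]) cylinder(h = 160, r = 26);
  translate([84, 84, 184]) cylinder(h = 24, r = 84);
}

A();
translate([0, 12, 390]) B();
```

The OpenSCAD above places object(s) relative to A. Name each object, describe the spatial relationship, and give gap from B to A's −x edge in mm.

The spool's min-x is at 0; the stool's min-x is 0; gap = 0 mm.

A is a stool. B is a spool. The spool is on top of the stool. The gap from the spool to the stool's −x edge is 0 mm.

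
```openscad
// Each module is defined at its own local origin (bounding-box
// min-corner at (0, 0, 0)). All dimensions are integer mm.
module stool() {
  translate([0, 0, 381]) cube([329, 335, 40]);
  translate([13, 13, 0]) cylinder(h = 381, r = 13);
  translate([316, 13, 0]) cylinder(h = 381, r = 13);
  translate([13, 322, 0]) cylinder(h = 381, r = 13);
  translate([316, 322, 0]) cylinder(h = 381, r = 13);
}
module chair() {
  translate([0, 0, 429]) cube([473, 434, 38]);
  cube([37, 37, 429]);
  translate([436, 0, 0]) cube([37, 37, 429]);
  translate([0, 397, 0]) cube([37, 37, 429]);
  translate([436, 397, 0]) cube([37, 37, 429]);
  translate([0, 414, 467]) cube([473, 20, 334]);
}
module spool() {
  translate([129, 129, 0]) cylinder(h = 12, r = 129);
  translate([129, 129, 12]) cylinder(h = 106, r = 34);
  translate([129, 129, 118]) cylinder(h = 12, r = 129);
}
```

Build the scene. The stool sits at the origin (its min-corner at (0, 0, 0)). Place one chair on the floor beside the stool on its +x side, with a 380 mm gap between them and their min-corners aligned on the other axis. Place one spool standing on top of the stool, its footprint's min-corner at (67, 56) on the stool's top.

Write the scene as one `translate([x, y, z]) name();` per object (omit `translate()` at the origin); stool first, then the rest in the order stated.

stool();
translate([709, 0, 0]) chair();
translate([67, 56, 421]) spool();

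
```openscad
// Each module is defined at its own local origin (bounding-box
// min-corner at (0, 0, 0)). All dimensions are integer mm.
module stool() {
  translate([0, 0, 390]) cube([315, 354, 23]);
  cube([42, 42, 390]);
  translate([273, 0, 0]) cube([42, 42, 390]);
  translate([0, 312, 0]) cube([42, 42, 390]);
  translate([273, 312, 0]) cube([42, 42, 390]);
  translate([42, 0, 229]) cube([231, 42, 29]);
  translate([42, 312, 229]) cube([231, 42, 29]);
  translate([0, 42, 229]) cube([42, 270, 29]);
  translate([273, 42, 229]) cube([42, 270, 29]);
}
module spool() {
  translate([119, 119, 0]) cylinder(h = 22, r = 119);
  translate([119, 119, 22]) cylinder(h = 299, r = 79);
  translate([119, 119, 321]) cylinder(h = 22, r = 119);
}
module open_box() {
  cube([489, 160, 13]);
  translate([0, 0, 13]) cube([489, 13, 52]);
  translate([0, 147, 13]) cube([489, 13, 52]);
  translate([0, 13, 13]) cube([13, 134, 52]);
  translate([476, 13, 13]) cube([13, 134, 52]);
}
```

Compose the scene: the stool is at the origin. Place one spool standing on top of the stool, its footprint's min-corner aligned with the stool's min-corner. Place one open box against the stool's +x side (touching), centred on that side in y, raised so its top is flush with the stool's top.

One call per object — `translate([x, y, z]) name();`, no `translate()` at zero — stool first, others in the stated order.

stool();
translate([0, 0, 413]) spool();
translate([315, 97, 348]) open_box();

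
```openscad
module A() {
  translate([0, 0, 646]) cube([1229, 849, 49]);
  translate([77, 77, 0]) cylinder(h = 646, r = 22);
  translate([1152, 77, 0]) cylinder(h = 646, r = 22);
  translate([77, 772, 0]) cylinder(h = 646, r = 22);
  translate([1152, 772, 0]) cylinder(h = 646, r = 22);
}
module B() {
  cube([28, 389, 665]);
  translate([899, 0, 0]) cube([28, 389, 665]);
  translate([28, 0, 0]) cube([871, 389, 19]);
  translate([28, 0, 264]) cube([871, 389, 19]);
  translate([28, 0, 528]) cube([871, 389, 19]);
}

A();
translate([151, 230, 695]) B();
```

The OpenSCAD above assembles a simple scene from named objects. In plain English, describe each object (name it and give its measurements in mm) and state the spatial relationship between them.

A is a table with a 1229×849 mm rectangular top, 49 mm thick, top surface at z = 695 mm, supported by four round legs of 44 mm diameter, each leg's bounding box inset 55 mm from the nearest pair of top edges, running from the floor.

B is a bookshelf 927 mm wide overall, 389 mm deep and 665 mm tall. The two sides are 28 mm thick vertical panels. 3 horizontal shelves of 19 mm thickness span between the inner faces of the sides; the lowest shelf sits on the floor and shelves are stacked with a clear vertical gap of 245 mm between each pair.

The bookshelf is on top of the table, centred.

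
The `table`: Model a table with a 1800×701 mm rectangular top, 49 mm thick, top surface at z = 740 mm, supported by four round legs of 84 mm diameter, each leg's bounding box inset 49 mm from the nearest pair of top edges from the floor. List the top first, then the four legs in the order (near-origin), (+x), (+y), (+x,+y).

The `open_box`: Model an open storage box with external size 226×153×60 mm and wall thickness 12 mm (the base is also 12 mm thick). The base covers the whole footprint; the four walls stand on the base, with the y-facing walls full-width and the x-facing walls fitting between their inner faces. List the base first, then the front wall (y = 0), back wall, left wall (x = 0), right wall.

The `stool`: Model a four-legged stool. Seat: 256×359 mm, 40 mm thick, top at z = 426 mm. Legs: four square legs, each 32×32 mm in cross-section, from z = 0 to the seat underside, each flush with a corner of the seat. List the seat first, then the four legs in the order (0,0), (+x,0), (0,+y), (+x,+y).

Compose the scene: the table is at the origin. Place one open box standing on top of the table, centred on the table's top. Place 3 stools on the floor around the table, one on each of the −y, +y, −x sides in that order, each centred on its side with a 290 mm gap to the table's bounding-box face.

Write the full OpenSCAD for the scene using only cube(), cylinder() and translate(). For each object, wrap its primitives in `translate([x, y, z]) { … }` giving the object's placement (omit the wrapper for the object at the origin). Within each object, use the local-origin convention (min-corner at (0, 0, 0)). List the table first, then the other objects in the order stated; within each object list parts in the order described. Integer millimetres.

translate([0, 0, 691]) cube([1800, 701, 49]);
translate([91, 91, 0]) cylinder(h = 691, r = 42);
translate([1709, 91, 0]) cylinder(h = 691, r = 42);
translate([91, 610, 0]) cylinder(h = 691, r = 42);
translate([1709, 610, 0]) cylinder(h = 691, r = 42);
translate([787, 274, 740]) {
  cube([226, 153, 12]);
  translate([0, 0, 12]) cube([226, 12, 48]);
  translate([0, 141, 12]) cube([226, 12, 48]);
  translate([0, 12, 12]) cube([12, 129, 48]);
  translate([214, 12, 12]) cube([12, 129, 48]);
}
translate([772, -649, 0]) {
  translate([0, 0, 386]) cube([256, 359, 40]);
  cube([32, 32, 386]);
  translate([224, 0, 0]) cube([32, 32, 386]);
  translate([0, 327, 0]) cube([32, 32, 386]);
  translate([224, 327, 0]) cube([32, 32, 386]);
}
translate([772, 991, 0]) {
  translate([0, 0, 386]) cube([256, 359, 40]);
  cube([32, 32, 386]);
  translate([224, 0, 0]) cube([32, 32, 386]);
  translate([0, 327, 0]) cube([32, 32, 386]);
  translate([224, 327, 0]) cube([32, 32, 386]);
}
translate([-546, 171, 0]) {
  translate([0, 0, 386]) cube([256, 359, 40]);
  cube([32, 32, 386]);
  translate([224, 0, 0]) cube([32, 32, 386]);
  translate([0, 327, 0]) cube([32, 32, 386]);
  translate([224, 327, 0]) cube([32, 32, 386]);
}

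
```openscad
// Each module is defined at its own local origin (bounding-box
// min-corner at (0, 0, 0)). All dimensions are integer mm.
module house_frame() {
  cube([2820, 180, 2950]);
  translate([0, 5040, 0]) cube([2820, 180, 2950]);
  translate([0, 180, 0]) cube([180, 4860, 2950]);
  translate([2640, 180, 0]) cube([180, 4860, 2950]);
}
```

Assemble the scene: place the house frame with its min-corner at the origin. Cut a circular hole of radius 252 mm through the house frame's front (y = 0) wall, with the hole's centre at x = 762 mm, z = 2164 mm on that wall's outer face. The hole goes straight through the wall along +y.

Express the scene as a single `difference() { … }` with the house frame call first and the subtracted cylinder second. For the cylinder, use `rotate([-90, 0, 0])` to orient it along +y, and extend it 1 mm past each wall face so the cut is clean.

difference() {
  house_frame();
  translate([762, -1, 2164]) rotate([-90, 0, 0]) cylinder(h = 182, r = 252);
}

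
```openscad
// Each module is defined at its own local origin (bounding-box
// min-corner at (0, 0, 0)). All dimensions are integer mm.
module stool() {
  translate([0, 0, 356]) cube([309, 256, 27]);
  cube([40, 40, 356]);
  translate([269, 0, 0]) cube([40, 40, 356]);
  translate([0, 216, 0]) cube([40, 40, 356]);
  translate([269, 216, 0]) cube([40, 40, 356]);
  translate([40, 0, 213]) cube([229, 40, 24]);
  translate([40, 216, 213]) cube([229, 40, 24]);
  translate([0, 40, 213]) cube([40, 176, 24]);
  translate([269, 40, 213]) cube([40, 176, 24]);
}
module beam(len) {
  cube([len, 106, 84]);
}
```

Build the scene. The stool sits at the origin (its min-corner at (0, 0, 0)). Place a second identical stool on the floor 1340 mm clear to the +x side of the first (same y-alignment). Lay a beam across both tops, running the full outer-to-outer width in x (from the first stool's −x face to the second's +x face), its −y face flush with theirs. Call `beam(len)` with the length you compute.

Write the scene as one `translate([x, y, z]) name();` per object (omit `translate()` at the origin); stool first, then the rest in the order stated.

stool();
translate([1649, 0, 0]) stool();
translate([0, 0, 383]) beam(1958);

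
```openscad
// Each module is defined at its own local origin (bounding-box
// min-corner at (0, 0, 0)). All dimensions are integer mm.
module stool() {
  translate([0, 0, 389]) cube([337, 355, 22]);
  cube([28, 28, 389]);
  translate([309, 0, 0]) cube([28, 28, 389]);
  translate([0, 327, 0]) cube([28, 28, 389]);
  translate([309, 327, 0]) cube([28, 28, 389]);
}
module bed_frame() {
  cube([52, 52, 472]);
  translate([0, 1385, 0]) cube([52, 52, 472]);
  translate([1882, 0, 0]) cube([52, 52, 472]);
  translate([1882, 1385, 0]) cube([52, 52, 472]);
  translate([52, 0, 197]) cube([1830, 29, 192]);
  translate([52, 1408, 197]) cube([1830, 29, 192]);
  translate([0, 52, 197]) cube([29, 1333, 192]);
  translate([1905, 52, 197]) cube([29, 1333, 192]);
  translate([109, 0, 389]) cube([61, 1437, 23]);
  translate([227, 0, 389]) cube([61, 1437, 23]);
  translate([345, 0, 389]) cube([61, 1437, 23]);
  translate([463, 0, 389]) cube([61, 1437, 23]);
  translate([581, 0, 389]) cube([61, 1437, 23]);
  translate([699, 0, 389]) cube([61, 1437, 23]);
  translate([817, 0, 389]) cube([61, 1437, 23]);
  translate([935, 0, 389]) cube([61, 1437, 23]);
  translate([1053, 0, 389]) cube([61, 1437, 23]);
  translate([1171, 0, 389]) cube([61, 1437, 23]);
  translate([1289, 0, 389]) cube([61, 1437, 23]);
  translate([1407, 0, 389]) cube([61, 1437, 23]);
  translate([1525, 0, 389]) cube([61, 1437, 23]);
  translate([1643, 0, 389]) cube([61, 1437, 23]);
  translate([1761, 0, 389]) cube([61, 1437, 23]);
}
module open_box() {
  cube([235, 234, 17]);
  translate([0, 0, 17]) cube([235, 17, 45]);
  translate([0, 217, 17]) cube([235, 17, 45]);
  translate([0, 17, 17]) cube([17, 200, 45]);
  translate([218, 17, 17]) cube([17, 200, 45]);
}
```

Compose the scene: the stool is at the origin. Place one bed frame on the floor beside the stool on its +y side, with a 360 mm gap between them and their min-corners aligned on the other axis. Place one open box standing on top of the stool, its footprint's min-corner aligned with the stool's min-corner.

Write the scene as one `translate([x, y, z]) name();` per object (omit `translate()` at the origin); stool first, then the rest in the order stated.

stool();
translate([0, 715, 0]) bed_frame();
translate([0, 0, 411]) open_box();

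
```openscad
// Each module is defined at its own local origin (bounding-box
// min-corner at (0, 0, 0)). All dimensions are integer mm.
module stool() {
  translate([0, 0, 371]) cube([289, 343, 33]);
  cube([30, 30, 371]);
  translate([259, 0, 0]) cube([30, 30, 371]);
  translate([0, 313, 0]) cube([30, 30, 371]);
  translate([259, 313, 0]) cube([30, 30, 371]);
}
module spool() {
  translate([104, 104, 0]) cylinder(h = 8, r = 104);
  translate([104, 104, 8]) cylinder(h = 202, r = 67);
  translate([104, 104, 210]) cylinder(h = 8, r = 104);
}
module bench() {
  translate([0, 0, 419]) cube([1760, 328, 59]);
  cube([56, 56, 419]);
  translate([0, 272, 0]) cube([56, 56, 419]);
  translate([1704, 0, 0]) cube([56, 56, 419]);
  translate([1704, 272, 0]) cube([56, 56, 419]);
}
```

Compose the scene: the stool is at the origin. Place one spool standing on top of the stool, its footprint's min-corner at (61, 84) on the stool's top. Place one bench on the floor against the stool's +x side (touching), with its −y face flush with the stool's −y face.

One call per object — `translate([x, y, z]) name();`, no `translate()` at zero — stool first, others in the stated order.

stool();
translate([61, 84, 404]) spool();
translate([289, 0, 0]) bench();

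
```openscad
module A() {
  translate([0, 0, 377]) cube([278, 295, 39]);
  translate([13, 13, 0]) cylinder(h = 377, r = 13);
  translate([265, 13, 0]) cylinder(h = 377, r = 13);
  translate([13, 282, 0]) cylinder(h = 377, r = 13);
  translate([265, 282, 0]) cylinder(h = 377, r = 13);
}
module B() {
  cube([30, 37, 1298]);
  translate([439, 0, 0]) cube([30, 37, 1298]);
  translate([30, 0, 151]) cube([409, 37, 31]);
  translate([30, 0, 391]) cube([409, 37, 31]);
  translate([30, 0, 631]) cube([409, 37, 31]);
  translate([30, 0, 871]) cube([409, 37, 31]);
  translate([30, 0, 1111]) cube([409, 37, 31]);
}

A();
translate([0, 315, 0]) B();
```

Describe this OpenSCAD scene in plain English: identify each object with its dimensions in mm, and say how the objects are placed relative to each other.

A is a four-legged stool. The seat is a 278×295×39 mm slab whose top surface is at z = 416 mm; four round legs, each 26 mm in diameter, run from the floor (z = 0) to the underside of the seat, each leg's axis is inset half a diameter from the nearest pair of seat edges (so the leg's bounding box is flush with the corner).

B is a wooden ladder with two side rails of 30×37 mm section and 1298 mm height, set 469 mm apart overall. Between them run 5 rectangular rungs (37 mm deep, 31 mm thick), front faces flush with the rails' −y face. The bottom of the first rung is 151 mm above the floor and each subsequent rung is 240 mm higher than the one below.

The ladder is on the floor beside the stool on its +y side.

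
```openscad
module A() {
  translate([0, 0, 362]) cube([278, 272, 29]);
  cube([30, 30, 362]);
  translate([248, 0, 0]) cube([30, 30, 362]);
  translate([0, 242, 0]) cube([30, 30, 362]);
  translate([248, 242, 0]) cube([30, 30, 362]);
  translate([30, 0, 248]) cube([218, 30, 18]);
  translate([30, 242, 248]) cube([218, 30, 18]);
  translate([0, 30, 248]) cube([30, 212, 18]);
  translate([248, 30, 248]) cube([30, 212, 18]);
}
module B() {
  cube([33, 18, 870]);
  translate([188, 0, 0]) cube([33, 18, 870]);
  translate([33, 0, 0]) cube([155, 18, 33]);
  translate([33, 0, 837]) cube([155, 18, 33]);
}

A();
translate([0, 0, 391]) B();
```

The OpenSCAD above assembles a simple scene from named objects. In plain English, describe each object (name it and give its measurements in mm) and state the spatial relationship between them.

A is a four-legged stool. The seat is 278×272 mm, 29 mm thick, top at z = 391 mm. It stands on four square legs, each 30×30 mm in cross-section, from z = 0 to the seat underside, each flush with a corner of the seat. Four stretchers, 30 mm wide and 18 mm tall, connect adjacent legs with their undersides at z = 248 mm, each running between the inner faces of the legs it joins and aligned with the legs' outer faces on the other axis.

B is a picture frame with a 155×804 mm rectangular opening (x by z) and a uniform 33 mm border on every side. Frame depth is 18 mm along y. It is built from two vertical stiles running the full outside height and two horizontal rails spanning the gap between the stiles.

The picture frame is on top of the stool.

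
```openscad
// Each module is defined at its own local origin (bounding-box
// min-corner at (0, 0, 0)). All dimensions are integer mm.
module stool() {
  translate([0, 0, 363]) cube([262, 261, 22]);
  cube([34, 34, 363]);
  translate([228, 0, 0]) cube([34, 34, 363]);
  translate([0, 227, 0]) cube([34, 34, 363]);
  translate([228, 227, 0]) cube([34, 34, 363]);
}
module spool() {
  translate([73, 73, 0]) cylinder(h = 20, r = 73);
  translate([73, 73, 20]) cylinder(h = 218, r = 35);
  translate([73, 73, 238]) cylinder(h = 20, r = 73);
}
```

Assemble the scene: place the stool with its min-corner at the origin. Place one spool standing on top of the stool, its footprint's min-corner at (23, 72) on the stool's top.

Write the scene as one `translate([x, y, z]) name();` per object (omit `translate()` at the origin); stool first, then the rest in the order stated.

stool();
translate([23, 72, 385]) spool();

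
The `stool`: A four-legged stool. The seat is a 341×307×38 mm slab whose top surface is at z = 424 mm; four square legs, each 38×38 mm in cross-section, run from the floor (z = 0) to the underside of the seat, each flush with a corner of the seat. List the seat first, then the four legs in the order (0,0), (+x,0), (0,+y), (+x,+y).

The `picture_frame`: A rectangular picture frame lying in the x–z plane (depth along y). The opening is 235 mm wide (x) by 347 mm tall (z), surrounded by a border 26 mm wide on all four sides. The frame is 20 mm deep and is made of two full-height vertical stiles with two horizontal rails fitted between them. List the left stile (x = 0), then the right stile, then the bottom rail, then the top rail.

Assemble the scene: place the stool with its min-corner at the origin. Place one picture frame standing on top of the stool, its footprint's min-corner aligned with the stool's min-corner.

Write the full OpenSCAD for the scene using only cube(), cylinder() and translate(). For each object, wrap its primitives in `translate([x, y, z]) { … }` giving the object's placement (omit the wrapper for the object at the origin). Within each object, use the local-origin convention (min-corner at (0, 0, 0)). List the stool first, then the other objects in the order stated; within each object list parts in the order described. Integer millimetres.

translate([0, 0, 386]) cube([341, 307, 38]);
cube([38, 38, 386]);
translate([303, 0, 0]) cube([38, 38, 386]);
translate([0, 269, 0]) cube([38, 38, 386]);
translate([303, 269, 0]) cube([38, 38, 386]);
translate([0, 0, 424]) {
  cube([26, 20, 399]);
  translate([261, 0, 0]) cube([26, 20, 399]);
  translate([26, 0, 0]) cube([235, 20, 26]);
  translate([26, 0, 373]) cube([235, 20, 26]);
}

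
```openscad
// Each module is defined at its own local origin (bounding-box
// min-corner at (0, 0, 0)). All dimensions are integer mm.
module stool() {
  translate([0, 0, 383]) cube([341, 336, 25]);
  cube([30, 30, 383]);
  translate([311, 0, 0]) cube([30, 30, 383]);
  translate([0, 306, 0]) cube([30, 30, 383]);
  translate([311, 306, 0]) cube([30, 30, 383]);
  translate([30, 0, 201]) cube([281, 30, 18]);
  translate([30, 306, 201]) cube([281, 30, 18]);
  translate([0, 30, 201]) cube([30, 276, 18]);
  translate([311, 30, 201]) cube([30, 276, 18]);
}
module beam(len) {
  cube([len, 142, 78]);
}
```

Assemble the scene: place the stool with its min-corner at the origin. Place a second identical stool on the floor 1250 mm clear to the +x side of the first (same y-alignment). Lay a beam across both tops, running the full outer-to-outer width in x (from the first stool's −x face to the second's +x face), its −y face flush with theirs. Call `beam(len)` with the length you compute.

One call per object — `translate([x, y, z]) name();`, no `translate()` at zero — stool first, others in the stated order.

stool();
translate([1591, 0, 0]) stool();
translate([0, 0, 408]) beam(1932);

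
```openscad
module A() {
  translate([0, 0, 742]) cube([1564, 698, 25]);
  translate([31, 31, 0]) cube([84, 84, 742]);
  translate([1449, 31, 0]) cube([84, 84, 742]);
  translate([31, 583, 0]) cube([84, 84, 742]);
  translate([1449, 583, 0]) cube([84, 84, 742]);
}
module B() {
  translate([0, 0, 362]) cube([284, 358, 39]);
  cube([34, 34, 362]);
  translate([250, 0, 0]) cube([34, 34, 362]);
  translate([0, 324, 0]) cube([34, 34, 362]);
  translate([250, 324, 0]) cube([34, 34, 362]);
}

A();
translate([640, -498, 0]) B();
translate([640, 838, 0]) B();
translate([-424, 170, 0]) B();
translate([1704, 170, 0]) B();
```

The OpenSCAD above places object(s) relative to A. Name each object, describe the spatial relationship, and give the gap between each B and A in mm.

Each stool's nearest face is 140 mm from the table's bounding box.

A is a table. B is a stool. Four stools sit around the table at the −y, +y, −x, +x sides. The gap between each stool and the table is 140 mm.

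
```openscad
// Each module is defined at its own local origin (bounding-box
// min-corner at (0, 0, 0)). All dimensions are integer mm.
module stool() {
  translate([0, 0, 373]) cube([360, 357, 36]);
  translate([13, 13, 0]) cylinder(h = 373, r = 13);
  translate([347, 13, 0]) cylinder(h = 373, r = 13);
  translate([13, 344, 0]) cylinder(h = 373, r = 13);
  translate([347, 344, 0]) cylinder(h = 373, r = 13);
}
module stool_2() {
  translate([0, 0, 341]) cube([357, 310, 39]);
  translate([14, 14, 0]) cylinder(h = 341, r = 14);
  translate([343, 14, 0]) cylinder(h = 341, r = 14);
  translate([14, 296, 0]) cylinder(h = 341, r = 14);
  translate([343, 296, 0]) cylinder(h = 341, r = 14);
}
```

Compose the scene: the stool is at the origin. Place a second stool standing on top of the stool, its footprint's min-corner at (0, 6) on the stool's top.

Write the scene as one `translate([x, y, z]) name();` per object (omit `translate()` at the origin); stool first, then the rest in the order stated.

stool();
translate([0, 6, 409]) stool_2();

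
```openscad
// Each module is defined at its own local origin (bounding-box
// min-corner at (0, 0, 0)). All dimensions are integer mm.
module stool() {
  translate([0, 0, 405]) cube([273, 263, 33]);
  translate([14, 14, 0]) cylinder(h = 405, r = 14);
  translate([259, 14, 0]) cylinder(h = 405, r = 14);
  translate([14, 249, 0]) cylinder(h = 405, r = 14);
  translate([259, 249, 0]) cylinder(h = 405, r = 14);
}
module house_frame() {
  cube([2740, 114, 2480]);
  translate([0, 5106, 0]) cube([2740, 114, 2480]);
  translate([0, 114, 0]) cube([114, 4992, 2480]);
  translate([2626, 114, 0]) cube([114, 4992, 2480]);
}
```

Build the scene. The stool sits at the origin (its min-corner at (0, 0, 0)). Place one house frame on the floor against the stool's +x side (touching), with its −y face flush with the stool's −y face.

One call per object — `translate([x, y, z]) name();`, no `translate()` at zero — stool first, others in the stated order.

stool();
translate([273, 0, 0]) house_frame();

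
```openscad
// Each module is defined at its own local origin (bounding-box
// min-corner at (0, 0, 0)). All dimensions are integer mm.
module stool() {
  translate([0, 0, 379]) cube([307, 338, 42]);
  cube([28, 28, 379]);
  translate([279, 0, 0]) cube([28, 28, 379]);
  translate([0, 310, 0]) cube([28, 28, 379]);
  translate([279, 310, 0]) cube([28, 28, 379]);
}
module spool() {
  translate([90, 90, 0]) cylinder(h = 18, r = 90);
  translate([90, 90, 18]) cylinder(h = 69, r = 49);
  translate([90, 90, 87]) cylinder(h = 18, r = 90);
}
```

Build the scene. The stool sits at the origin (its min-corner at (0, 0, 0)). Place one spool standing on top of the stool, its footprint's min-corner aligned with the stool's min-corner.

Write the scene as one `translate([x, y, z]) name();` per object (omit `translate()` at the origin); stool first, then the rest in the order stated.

stool();
translate([0, 0, 421]) spool();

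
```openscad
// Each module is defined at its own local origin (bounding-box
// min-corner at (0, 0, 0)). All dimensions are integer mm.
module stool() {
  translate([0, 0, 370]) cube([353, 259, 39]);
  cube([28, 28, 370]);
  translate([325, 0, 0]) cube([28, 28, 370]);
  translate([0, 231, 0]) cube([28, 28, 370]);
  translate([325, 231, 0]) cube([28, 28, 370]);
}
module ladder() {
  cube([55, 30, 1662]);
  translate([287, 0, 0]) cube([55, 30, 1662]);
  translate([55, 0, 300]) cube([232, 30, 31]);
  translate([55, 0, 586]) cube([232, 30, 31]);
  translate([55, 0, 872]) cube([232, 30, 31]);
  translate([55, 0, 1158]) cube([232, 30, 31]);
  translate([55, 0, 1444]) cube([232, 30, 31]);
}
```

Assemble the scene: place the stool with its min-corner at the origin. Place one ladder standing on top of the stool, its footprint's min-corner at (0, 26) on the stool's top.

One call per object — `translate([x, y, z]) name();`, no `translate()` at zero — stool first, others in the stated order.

stool();
translate([0, 26, 409]) ladder();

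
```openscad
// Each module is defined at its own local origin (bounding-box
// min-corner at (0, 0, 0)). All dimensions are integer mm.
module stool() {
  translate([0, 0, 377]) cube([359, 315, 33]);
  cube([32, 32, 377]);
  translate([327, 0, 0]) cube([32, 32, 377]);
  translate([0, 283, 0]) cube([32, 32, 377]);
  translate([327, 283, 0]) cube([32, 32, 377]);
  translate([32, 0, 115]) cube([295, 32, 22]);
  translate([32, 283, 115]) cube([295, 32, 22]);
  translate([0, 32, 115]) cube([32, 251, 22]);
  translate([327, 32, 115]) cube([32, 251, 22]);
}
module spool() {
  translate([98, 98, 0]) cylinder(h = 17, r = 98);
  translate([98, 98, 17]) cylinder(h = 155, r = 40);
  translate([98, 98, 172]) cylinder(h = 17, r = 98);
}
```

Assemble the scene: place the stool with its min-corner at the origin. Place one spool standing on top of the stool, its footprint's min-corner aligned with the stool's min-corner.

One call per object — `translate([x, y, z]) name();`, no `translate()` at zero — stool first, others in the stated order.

stool();
translate([0, 0, 410]) spool();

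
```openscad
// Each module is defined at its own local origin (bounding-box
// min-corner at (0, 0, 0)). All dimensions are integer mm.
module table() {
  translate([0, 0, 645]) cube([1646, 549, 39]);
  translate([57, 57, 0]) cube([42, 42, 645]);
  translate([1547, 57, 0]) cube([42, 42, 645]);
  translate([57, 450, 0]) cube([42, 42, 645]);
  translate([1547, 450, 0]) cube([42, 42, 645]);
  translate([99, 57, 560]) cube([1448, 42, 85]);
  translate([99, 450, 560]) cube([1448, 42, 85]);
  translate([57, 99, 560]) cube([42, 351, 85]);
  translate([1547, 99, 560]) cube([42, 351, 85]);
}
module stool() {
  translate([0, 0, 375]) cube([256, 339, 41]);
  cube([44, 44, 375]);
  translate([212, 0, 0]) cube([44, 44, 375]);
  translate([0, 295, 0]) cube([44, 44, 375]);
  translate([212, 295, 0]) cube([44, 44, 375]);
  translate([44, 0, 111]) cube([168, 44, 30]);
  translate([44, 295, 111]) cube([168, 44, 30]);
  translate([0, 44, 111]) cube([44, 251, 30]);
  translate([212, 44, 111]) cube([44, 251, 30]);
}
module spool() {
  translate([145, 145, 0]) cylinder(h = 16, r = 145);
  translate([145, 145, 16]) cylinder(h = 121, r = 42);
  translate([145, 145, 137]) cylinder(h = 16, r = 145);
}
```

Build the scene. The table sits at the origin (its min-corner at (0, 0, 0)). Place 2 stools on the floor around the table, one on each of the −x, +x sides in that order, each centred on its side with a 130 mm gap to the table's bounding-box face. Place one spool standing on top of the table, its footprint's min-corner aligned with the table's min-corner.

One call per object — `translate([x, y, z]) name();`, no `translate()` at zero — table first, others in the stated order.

table();
translate([-386, 105, 0]) stool();
translate([1776, 105, 0]) stool();
translate([0, 0, 684]) spool();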